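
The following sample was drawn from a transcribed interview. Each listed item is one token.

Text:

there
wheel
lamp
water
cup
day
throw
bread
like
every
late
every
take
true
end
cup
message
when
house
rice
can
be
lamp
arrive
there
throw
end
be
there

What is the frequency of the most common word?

Frequencies: there:3, lamp:2, cup:2, throw:2, every:2, end:2, be:2, wheel:1, water:1, day:1, bread:1, like:1, late:1, take:1, true:1, message:1, when:1, house:1, rice:1, can:1, … (1 more, each freq 1)
Most common: 'there' with frequency 3.

3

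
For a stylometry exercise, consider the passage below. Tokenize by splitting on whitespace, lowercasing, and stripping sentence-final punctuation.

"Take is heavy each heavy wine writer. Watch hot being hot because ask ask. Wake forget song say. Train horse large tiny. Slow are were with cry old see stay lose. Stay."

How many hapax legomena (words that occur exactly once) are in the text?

Frequencies: heavy:2, hot:2, ask:2, stay:2, take:1, is:1, each:1, wine:1, writer:1, watch:1, being:1, because:1, wake:1, forget:1, song:1, say:1, train:1, horse:1, large:1, tiny:1, … (8 more, each freq 1)
Hapax (freq=1): are, because, being, cry, each, forget, horse, is, large, lose, old, say, see, slow, song, take, tiny, train, wake, watch, were, wine, with, writer

24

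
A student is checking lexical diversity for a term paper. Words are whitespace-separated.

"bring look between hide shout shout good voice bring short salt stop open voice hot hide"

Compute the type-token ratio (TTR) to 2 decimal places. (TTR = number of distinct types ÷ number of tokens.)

0.75

N = 16 tokens, V = 12 types.
TTR = V / N = 12 / 16 = 0.75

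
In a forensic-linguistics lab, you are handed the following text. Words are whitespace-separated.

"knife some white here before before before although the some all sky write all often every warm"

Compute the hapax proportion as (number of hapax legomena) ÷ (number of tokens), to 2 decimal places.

0.59

Frequencies: before:3, some:2, all:2, knife:1, white:1, here:1, although:1, the:1, sky:1, write:1, often:1, every:1, warm:1
Hapax count = 10; token count = 17.
Ratio = 10 / 17 = 0.59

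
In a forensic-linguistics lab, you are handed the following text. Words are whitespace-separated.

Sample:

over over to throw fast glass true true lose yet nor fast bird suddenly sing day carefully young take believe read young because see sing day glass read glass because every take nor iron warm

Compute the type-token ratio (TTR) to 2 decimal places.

0.66

N = 35 tokens, V = 23 types.
TTR = V / N = 23 / 35 = 0.66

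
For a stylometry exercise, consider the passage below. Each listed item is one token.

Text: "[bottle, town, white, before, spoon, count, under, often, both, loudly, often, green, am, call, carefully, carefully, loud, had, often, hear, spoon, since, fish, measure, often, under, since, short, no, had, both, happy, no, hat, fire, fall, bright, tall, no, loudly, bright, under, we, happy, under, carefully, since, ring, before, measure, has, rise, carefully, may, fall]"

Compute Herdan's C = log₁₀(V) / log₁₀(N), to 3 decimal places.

N = 55, V = 33.
log₁₀(V) = 1.518514, log₁₀(N) = 1.740363
C = 1.518514 / 1.740363 = 0.873

0.873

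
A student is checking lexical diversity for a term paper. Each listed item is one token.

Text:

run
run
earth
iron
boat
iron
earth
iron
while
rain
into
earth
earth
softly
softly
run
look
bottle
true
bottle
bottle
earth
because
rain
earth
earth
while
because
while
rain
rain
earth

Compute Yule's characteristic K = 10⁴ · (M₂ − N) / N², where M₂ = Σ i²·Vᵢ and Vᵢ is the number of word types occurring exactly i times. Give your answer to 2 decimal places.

Frequencies: earth:8, rain:4, run:3, iron:3, while:3, bottle:3, softly:2, because:2, boat:1, into:1, look:1, true:1
N = 32. Frequency spectrum: V_1=4, V_2=2, V_3=4, V_4=1, V_8=1
M₂ = 1²·4 + 2²·2 + 3²·4 + 4²·1 + 8²·1 = 128
K = 10000 × (128 − 32) / 32² = 937.50

937.50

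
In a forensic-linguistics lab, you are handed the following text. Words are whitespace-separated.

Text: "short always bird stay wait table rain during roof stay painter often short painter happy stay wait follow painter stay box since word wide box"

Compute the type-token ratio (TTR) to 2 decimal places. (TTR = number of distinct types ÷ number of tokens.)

N = 25 tokens, V = 17 types.
TTR = V / N = 17 / 25 = 0.68

0.68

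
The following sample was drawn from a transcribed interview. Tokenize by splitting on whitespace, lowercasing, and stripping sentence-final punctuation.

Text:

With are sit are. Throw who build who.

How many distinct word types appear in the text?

6

Distinct types: {are, build, sit, throw, who, with}
V = 6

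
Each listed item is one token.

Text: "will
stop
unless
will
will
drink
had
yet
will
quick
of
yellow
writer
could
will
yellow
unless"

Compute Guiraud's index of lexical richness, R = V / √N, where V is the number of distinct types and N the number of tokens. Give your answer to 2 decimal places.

N = 17, V = 11.
√N = 4.123106
R = 11 / 4.123106 = 2.67

2.67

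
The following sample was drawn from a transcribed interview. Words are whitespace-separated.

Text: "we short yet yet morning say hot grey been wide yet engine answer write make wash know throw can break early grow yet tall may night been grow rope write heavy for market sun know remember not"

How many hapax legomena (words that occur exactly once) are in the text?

25

Frequencies: yet:4, been:2, write:2, know:2, grow:2, we:1, short:1, morning:1, say:1, hot:1, grey:1, wide:1, engine:1, answer:1, make:1, wash:1, throw:1, can:1, break:1, early:1, … (10 more, each freq 1)
Hapax (freq=1): answer, break, can, early, engine, for, grey, heavy, hot, make, market, may, morning, night, not, remember, rope, say, short, sun, tall, throw, wash, we, wide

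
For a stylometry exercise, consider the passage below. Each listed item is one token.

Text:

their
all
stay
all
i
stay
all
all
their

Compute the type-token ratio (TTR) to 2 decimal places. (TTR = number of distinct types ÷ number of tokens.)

0.44

N = 9 tokens, V = 4 types.
TTR = V / N = 4 / 9 = 0.44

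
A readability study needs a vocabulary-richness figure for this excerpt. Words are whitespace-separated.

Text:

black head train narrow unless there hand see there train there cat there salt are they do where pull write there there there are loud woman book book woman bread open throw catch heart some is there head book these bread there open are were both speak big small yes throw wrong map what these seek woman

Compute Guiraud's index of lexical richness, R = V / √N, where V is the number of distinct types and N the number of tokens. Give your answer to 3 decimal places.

4.901

N = 57, V = 37.
√N = 7.549834
R = 37 / 7.549834 = 4.901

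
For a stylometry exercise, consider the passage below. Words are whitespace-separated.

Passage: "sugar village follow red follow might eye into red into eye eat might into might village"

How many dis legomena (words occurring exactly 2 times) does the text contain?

4

Frequencies: might:3, into:3, village:2, follow:2, red:2, eye:2, sugar:1, eat:1
Words with frequency 2: eye, follow, red, village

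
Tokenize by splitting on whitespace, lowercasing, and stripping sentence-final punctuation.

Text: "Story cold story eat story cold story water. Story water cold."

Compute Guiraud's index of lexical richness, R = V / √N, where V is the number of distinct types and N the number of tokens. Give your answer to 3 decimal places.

1.206

N = 11, V = 4.
√N = 3.316625
R = 4 / 3.316625 = 1.206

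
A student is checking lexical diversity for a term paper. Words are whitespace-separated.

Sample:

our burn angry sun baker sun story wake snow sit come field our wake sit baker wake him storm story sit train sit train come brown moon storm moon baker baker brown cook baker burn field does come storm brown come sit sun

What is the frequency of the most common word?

5

Frequencies: baker:5, sit:5, come:4, sun:3, wake:3, storm:3, brown:3, our:2, burn:2, story:2, field:2, train:2, moon:2, angry:1, snow:1, him:1, cook:1, does:1
Most common: 'baker' with frequency 5.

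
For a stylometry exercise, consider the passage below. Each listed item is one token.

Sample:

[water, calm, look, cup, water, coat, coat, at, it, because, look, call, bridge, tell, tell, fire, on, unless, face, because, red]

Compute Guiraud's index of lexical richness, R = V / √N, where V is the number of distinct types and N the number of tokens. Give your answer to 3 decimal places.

3.491

N = 21, V = 16.
√N = 4.582576
R = 16 / 4.582576 = 3.491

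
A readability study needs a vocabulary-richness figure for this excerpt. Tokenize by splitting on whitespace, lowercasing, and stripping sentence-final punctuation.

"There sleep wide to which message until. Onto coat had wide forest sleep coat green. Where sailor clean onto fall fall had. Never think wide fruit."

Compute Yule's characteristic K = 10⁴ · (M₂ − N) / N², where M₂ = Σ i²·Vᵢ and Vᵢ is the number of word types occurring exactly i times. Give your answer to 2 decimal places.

Frequencies: wide:3, sleep:2, onto:2, coat:2, had:2, fall:2, there:1, to:1, which:1, message:1, until:1, forest:1, green:1, where:1, sailor:1, clean:1, never:1, think:1, fruit:1
N = 26. Frequency spectrum: V_1=13, V_2=5, V_3=1
M₂ = 1²·13 + 2²·5 + 3²·1 = 42
K = 10000 × (42 − 26) / 26² = 236.69

236.69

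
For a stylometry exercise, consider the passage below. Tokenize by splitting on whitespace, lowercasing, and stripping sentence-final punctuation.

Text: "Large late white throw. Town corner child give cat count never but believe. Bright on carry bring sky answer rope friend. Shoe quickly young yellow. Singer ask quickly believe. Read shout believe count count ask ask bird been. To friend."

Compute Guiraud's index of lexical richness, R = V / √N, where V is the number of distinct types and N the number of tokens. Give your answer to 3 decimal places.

N = 40, V = 32.
√N = 6.324555
R = 32 / 6.324555 = 5.060

5.060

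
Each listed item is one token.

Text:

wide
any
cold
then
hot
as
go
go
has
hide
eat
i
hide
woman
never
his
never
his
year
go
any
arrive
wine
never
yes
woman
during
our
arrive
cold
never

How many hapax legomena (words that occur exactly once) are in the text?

12

Frequencies: never:4, go:3, any:2, cold:2, hide:2, woman:2, his:2, arrive:2, wide:1, then:1, hot:1, as:1, has:1, eat:1, i:1, year:1, wine:1, yes:1, during:1, our:1
Hapax (freq=1): as, during, eat, has, hot, i, our, then, wide, wine, year, yes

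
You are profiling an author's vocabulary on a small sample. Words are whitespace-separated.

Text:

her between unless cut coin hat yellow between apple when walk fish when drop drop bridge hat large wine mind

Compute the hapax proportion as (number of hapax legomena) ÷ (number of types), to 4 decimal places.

Frequencies: between:2, hat:2, when:2, drop:2, her:1, unless:1, cut:1, coin:1, yellow:1, apple:1, walk:1, fish:1, bridge:1, large:1, wine:1, mind:1
Hapax count = 12; type count = 16.
Ratio = 12 / 16 = 0.7500

0.7500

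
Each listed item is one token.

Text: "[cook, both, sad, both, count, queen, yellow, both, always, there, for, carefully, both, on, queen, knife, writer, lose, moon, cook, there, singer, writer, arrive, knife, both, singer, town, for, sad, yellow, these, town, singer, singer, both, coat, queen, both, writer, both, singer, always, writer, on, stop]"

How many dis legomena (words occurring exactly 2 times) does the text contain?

9

Frequencies: both:8, singer:5, writer:4, queen:3, cook:2, sad:2, yellow:2, always:2, there:2, for:2, on:2, knife:2, town:2, count:1, carefully:1, lose:1, moon:1, arrive:1, these:1, coat:1, … (1 more, each freq 1)
Words with frequency 2: always, cook, for, knife, on, sad, there, town, yellow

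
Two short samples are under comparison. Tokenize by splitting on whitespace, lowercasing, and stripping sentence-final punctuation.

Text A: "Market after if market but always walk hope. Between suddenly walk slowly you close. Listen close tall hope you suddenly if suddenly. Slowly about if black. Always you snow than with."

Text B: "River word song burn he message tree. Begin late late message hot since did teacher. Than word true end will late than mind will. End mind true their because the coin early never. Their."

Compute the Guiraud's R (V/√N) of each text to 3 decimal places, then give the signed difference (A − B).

A: V=19, N=31, R=3.413
B: V=24, N=34, R=4.116
Difference = 3.413 − 4.116 = -0.703

-0.703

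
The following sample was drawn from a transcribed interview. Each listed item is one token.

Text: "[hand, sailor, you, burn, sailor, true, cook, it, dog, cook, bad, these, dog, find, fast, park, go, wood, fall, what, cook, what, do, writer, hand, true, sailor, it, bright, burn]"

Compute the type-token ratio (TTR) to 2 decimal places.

0.67

N = 30 tokens, V = 20 types.
TTR = V / N = 20 / 30 = 0.67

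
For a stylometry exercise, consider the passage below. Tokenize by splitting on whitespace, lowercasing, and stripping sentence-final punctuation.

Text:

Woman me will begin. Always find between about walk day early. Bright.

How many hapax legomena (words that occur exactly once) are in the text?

Frequencies: woman:1, me:1, will:1, begin:1, always:1, find:1, between:1, about:1, walk:1, day:1, early:1, bright:1
Hapax (freq=1): about, always, begin, between, bright, day, early, find, me, walk, will, woman

12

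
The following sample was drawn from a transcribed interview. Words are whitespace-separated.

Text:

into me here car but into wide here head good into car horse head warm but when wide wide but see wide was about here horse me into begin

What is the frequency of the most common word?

4

Frequencies: into:4, wide:4, here:3, but:3, me:2, car:2, head:2, horse:2, good:1, warm:1, when:1, see:1, was:1, about:1, begin:1
Most common: 'into' with frequency 4.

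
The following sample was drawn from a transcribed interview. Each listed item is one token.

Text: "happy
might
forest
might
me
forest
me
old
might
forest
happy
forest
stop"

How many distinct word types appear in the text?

Distinct types: {forest, happy, me, might, old, stop}
V = 6

6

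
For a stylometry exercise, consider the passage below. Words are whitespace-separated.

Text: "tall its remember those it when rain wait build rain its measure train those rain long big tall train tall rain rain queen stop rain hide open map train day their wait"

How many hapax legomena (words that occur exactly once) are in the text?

14

Frequencies: rain:6, tall:3, train:3, its:2, those:2, wait:2, remember:1, it:1, when:1, build:1, measure:1, long:1, big:1, queen:1, stop:1, hide:1, open:1, map:1, day:1, their:1
Hapax (freq=1): big, build, day, hide, it, long, map, measure, open, queen, remember, stop, their, when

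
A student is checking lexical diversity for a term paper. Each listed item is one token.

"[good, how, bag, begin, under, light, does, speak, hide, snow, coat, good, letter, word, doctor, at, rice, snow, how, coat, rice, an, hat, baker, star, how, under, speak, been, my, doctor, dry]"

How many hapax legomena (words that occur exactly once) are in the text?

Frequencies: how:3, good:2, under:2, speak:2, snow:2, coat:2, doctor:2, rice:2, bag:1, begin:1, light:1, does:1, hide:1, letter:1, word:1, at:1, an:1, hat:1, baker:1, star:1, … (3 more, each freq 1)
Hapax (freq=1): an, at, bag, baker, been, begin, does, dry, hat, hide, letter, light, my, star, word

15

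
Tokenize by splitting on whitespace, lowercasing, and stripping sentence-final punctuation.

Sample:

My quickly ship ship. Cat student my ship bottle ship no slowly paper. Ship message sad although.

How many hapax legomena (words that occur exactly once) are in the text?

Frequencies: ship:5, my:2, quickly:1, cat:1, student:1, bottle:1, no:1, slowly:1, paper:1, message:1, sad:1, although:1
Hapax (freq=1): although, bottle, cat, message, no, paper, quickly, sad, slowly, student

10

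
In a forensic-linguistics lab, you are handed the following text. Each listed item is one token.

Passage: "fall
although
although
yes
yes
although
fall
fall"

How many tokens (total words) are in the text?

Tokens: fall, although, although, yes, yes, although, fall, fall
N = 8

8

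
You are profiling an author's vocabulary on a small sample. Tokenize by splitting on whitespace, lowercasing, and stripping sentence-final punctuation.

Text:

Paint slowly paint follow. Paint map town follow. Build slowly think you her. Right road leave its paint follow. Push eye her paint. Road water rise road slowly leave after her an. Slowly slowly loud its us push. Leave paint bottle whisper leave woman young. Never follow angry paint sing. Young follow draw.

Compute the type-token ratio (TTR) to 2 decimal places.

N = 53 tokens, V = 29 types.
TTR = V / N = 29 / 53 = 0.55

0.55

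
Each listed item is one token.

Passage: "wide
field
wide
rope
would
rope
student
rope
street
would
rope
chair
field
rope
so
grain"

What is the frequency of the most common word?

Frequencies: rope:5, wide:2, field:2, would:2, student:1, street:1, chair:1, so:1, grain:1
Most common: 'rope' with frequency 5.

5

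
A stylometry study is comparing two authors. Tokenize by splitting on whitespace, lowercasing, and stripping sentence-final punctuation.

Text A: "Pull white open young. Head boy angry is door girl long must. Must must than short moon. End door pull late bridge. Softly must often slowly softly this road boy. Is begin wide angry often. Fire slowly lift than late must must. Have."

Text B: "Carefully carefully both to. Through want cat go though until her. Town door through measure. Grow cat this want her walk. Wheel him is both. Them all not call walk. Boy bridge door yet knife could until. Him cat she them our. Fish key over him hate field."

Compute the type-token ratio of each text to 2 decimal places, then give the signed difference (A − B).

TTR(A) = 28/43 = 0.65
TTR(B) = 35/48 = 0.73
Difference = 0.65 − 0.73 = -0.08

-0.08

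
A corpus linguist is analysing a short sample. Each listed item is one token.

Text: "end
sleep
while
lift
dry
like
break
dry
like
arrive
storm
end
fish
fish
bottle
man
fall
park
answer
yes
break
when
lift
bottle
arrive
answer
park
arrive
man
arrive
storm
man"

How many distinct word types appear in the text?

Distinct types: {answer, arrive, bottle, break, dry, end, fall, fish, lift, like, man, park, sleep, storm, when, while, yes}
V = 17

17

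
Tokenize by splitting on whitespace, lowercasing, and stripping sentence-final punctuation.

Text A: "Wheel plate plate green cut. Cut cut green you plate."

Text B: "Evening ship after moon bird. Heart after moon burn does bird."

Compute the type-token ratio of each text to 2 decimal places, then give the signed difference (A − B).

-0.23

TTR(A) = 5/10 = 0.50
TTR(B) = 8/11 = 0.73
Difference = 0.50 − 0.73 = -0.23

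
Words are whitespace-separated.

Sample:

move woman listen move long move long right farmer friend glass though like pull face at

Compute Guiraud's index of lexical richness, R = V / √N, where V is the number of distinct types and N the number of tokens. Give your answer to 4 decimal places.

N = 16, V = 13.
√N = 4.000000
R = 13 / 4.000000 = 3.2500

3.2500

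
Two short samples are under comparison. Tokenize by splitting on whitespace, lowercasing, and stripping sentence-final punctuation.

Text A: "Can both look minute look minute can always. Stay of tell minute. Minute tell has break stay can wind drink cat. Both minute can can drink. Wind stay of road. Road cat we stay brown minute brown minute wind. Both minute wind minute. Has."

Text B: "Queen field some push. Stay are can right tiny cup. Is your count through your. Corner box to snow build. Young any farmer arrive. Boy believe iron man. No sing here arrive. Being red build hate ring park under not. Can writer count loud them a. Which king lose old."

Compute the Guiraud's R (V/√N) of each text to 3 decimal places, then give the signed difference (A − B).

-3.952

A: V=16, N=44, R=2.412
B: V=45, N=50, R=6.364
Difference = 2.412 − 6.364 = -3.952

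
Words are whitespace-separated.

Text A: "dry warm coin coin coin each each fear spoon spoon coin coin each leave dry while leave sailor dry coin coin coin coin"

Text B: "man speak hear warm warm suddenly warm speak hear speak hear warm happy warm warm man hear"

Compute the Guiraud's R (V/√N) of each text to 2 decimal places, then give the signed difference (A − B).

A: V=9, N=23, R=1.88
B: V=6, N=17, R=1.46
Difference = 1.88 − 1.46 = 0.42

0.42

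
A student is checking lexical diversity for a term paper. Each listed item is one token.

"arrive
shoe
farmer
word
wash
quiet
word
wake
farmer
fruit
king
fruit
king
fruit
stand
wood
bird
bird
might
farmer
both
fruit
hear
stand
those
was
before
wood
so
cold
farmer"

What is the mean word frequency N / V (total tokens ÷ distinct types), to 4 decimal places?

1.5500

N = 31 tokens, V = 20 types.
Mean frequency = N / V = 31 / 20 = 1.5500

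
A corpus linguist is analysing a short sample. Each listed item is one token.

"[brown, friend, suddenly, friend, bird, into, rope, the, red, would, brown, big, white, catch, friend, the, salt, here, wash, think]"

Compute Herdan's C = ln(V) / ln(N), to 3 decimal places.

0.926

N = 20, V = 16.
ln(V) = 2.772589, ln(N) = 2.995732
C = 2.772589 / 2.995732 = 0.926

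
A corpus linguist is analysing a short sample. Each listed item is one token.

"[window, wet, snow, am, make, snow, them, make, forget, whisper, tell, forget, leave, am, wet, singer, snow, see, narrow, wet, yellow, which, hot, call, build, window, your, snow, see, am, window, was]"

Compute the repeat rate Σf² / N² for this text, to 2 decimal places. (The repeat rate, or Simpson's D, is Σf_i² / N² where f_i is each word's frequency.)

0.07

Frequencies: snow:4, window:3, wet:3, am:3, make:2, forget:2, see:2, them:1, whisper:1, tell:1, leave:1, singer:1, narrow:1, yellow:1, which:1, hot:1, call:1, build:1, your:1, was:1
Σf² = 68; N² = 1024
Repeat rate = 68 / 1024 = 0.07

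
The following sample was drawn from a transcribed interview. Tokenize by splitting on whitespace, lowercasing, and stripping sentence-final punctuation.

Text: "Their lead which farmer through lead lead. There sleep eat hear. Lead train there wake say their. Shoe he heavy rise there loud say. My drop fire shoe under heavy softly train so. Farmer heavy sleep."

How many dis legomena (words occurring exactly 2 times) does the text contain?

Frequencies: lead:4, there:3, heavy:3, their:2, farmer:2, sleep:2, train:2, say:2, shoe:2, which:1, through:1, eat:1, hear:1, wake:1, he:1, rise:1, loud:1, my:1, drop:1, fire:1, … (3 more, each freq 1)
Words with frequency 2: farmer, say, shoe, sleep, their, train

6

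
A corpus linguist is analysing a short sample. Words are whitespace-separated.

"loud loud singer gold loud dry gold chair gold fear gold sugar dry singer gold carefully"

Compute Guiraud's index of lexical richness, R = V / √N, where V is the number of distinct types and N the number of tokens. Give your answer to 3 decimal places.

N = 16, V = 8.
√N = 4.000000
R = 8 / 4.000000 = 2.000

2.000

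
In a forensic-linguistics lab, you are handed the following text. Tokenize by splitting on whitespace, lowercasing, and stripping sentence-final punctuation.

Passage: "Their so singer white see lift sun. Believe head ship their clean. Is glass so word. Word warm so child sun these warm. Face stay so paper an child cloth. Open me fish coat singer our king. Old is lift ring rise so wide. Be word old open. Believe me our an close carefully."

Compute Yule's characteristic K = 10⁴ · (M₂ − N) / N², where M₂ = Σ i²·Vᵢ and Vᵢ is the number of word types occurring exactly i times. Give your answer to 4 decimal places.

Frequencies: so:5, word:3, their:2, singer:2, lift:2, sun:2, believe:2, is:2, warm:2, child:2, an:2, open:2, me:2, our:2, old:2, white:1, see:1, head:1, ship:1, clean:1, … (15 more, each freq 1)
N = 54. Frequency spectrum: V_1=20, V_2=13, V_3=1, V_5=1
M₂ = 1²·20 + 2²·13 + 3²·1 + 5²·1 = 106
K = 10000 × (106 − 54) / 54² = 178.3265

178.3265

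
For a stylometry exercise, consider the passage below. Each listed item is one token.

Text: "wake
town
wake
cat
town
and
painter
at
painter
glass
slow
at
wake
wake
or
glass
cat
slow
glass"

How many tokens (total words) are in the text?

Tokens: wake, town, wake, cat, town, and, painter, at, painter, glass, slow, at, wake, wake, or, glass, cat, slow, glass
N = 19

19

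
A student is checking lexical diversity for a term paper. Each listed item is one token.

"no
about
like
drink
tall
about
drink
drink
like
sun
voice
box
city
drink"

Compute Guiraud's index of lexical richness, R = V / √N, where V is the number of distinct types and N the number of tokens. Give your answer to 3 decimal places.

2.405

N = 14, V = 9.
√N = 3.741657
R = 9 / 3.741657 = 2.405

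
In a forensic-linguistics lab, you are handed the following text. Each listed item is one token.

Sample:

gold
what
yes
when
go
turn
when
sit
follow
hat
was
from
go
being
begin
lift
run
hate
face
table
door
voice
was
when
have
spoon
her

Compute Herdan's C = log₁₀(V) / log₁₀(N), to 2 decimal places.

N = 27, V = 23.
log₁₀(V) = 1.361728, log₁₀(N) = 1.431364
C = 1.361728 / 1.431364 = 0.95

0.95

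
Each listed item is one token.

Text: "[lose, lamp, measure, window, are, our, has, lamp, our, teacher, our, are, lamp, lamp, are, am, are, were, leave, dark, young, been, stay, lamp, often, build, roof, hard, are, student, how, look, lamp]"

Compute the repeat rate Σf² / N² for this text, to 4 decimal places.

Frequencies: lamp:6, are:5, our:3, lose:1, measure:1, window:1, has:1, teacher:1, am:1, were:1, leave:1, dark:1, young:1, been:1, stay:1, often:1, build:1, roof:1, hard:1, student:1, … (2 more, each freq 1)
Σf² = 89; N² = 1089
Repeat rate = 89 / 1089 = 0.0817

0.0817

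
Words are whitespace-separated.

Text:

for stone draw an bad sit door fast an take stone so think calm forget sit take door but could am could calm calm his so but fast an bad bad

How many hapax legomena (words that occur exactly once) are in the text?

6

Frequencies: an:3, bad:3, calm:3, stone:2, sit:2, door:2, fast:2, take:2, so:2, but:2, could:2, for:1, draw:1, think:1, forget:1, am:1, his:1
Hapax (freq=1): am, draw, for, forget, his, think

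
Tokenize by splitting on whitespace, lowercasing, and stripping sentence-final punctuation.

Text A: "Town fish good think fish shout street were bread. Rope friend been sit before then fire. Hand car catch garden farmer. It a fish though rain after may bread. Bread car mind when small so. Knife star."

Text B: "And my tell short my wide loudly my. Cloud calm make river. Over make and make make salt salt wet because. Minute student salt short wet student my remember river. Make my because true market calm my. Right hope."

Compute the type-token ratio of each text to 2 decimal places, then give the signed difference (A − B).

0.32

TTR(A) = 32/37 = 0.86
TTR(B) = 21/39 = 0.54
Difference = 0.86 − 0.54 = 0.32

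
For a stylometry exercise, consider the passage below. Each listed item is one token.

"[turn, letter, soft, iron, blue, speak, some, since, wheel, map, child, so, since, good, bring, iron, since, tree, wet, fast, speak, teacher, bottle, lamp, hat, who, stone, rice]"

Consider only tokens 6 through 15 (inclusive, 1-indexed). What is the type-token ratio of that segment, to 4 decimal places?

0.9000

Segment tokens 6–15: speak, some, since, wheel, map, child, so, since, good, bring
Segment N = 10, segment V = 9.
TTR = 9 / 10 = 0.9000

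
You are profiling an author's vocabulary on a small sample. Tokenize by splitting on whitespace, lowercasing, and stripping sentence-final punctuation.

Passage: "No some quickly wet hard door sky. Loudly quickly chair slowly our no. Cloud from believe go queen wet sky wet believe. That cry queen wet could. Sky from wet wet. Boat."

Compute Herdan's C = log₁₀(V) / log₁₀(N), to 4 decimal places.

0.8644

N = 32, V = 20.
log₁₀(V) = 1.301030, log₁₀(N) = 1.505150
C = 1.301030 / 1.505150 = 0.8644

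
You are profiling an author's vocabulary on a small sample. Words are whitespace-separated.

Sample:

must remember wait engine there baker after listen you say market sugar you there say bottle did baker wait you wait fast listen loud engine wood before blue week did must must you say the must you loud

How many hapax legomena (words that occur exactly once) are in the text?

Frequencies: you:5, must:4, wait:3, say:3, engine:2, there:2, baker:2, listen:2, did:2, loud:2, remember:1, after:1, market:1, sugar:1, bottle:1, fast:1, wood:1, before:1, blue:1, week:1, … (1 more, each freq 1)
Hapax (freq=1): after, before, blue, bottle, fast, market, remember, sugar, the, week, wood

11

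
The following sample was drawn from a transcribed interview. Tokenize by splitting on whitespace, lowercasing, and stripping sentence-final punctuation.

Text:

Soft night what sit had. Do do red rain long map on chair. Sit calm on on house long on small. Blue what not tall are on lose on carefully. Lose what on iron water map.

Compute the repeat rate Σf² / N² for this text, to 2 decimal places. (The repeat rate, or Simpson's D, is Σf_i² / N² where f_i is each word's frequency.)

Frequencies: on:7, what:3, sit:2, do:2, long:2, map:2, lose:2, soft:1, night:1, had:1, red:1, rain:1, chair:1, calm:1, house:1, small:1, blue:1, not:1, tall:1, are:1, … (3 more, each freq 1)
Σf² = 94; N² = 1296
Repeat rate = 94 / 1296 = 0.07

0.07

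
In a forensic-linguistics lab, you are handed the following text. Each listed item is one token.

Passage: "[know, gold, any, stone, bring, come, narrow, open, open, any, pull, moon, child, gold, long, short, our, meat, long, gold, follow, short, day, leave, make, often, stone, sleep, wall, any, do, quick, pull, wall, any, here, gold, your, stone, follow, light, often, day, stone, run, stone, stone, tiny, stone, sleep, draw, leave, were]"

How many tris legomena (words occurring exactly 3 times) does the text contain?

Frequencies: stone:7, gold:4, any:4, open:2, pull:2, long:2, short:2, follow:2, day:2, leave:2, often:2, sleep:2, wall:2, know:1, bring:1, come:1, narrow:1, moon:1, child:1, our:1, … (11 more, each freq 1)
Words with frequency 3: (none)

0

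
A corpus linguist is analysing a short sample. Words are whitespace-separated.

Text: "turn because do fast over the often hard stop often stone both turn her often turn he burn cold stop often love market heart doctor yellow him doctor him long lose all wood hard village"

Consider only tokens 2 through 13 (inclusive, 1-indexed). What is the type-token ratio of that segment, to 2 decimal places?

0.92

Segment tokens 2–13: because, do, fast, over, the, often, hard, stop, often, stone, both, turn
Segment N = 12, segment V = 11.
TTR = 11 / 12 = 0.92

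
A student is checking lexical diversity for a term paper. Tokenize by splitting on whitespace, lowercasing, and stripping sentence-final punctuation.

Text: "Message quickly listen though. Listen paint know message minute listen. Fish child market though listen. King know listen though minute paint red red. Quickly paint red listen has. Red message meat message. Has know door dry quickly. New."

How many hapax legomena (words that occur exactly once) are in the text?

8

Frequencies: listen:6, message:4, red:4, quickly:3, though:3, paint:3, know:3, minute:2, has:2, fish:1, child:1, market:1, king:1, meat:1, door:1, dry:1, new:1
Hapax (freq=1): child, door, dry, fish, king, market, meat, new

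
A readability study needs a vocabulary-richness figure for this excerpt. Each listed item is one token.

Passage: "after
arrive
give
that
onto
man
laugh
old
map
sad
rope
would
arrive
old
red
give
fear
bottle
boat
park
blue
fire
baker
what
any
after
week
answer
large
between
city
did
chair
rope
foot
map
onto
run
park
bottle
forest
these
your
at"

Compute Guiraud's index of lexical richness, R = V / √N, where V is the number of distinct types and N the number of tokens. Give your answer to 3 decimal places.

5.276

N = 44, V = 35.
√N = 6.633250
R = 35 / 6.633250 = 5.276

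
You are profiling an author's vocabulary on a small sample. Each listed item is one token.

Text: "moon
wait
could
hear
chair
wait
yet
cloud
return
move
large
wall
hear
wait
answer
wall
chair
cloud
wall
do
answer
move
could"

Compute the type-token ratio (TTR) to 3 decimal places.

N = 23 tokens, V = 13 types.
TTR = V / N = 13 / 23 = 0.565

0.565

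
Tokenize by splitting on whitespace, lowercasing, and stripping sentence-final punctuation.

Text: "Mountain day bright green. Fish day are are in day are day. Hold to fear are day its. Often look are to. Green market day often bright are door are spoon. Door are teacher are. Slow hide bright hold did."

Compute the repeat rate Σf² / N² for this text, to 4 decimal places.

0.0988

Frequencies: are:9, day:6, bright:3, green:2, hold:2, to:2, often:2, door:2, mountain:1, fish:1, in:1, fear:1, its:1, look:1, market:1, spoon:1, teacher:1, slow:1, hide:1, did:1
Σf² = 158; N² = 1600
Repeat rate = 158 / 1600 = 0.0988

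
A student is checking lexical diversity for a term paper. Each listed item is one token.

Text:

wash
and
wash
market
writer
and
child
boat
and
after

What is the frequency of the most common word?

Frequencies: and:3, wash:2, market:1, writer:1, child:1, boat:1, after:1
Most common: 'and' with frequency 3.

3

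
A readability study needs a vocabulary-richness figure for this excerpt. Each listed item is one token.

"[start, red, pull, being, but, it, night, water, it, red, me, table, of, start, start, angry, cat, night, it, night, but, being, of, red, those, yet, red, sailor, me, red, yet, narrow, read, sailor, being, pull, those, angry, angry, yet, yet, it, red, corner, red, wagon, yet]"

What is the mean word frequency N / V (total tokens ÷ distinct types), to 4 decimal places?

2.3500

N = 47 tokens, V = 20 types.
Mean frequency = N / V = 47 / 20 = 2.3500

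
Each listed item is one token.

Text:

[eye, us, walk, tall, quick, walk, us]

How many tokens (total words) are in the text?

7

Tokens: eye, us, walk, tall, quick, walk, us
N = 7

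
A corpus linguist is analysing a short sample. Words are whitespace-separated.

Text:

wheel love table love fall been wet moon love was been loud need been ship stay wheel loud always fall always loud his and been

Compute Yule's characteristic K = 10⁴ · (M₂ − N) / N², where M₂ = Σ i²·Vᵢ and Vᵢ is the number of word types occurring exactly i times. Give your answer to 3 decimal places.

Frequencies: been:4, love:3, loud:3, wheel:2, fall:2, always:2, table:1, wet:1, moon:1, was:1, need:1, ship:1, stay:1, his:1, and:1
N = 25. Frequency spectrum: V_1=9, V_2=3, V_3=2, V_4=1
M₂ = 1²·9 + 2²·3 + 3²·2 + 4²·1 = 55
K = 10000 × (55 − 25) / 25² = 480.000

480.000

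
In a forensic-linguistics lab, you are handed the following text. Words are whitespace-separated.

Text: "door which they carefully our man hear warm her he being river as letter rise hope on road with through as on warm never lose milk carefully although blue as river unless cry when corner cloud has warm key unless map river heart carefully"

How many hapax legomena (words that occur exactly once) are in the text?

Frequencies: carefully:3, warm:3, river:3, as:3, on:2, unless:2, door:1, which:1, they:1, our:1, man:1, hear:1, her:1, he:1, being:1, letter:1, rise:1, hope:1, road:1, with:1, … (14 more, each freq 1)
Hapax (freq=1): although, being, blue, cloud, corner, cry, door, has, he, hear, heart, her, hope, key, letter, lose, man, map, milk, never, our, rise, road, they, through, when, which, with

28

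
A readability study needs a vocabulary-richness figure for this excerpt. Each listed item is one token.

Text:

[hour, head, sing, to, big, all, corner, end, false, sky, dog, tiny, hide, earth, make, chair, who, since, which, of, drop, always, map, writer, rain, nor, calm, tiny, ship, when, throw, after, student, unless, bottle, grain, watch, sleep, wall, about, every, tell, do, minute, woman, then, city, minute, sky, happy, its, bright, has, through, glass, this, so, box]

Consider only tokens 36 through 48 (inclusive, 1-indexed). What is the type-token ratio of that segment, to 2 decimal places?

Segment tokens 36–48: grain, watch, sleep, wall, about, every, tell, do, minute, woman, then, city, minute
Segment N = 13, segment V = 12.
TTR = 12 / 13 = 0.92

0.92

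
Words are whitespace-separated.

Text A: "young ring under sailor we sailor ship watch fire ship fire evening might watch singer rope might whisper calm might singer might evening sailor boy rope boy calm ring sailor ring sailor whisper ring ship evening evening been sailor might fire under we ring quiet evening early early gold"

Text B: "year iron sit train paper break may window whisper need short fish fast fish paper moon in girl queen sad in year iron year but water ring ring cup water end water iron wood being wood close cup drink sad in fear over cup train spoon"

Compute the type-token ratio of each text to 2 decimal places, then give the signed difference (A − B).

-0.26

TTR(A) = 19/49 = 0.39
TTR(B) = 30/46 = 0.65
Difference = 0.39 − 0.65 = -0.26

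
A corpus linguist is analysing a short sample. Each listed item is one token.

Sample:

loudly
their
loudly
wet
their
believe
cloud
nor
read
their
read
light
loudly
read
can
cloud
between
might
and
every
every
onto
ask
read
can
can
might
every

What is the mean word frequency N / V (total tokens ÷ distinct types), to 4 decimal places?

1.8667

N = 28 tokens, V = 15 types.
Mean frequency = N / V = 28 / 15 = 1.8667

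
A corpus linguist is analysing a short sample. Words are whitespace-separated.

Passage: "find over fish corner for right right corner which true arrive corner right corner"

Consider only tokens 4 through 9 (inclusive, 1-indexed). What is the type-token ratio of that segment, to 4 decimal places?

Segment tokens 4–9: corner, for, right, right, corner, which
Segment N = 6, segment V = 4.
TTR = 4 / 6 = 0.6667

0.6667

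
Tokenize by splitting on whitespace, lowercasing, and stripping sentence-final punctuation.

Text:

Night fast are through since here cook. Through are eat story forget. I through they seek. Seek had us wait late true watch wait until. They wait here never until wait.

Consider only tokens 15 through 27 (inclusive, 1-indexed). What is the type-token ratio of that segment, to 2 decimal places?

Segment tokens 15–27: they, seek, seek, had, us, wait, late, true, watch, wait, until, they, wait
Segment N = 13, segment V = 9.
TTR = 9 / 13 = 0.69

0.69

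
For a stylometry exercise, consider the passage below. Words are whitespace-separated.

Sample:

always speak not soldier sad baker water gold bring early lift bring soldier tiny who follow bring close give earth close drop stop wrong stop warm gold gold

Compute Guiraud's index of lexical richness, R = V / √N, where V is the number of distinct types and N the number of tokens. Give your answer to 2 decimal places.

3.97

N = 28, V = 21.
√N = 5.291503
R = 21 / 5.291503 = 3.97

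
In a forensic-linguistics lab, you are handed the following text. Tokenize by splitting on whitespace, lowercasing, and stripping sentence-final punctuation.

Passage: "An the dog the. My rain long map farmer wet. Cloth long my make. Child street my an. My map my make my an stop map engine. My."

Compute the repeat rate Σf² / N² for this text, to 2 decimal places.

0.11

Frequencies: my:7, an:3, map:3, the:2, long:2, make:2, dog:1, rain:1, farmer:1, wet:1, cloth:1, child:1, street:1, stop:1, engine:1
Σf² = 88; N² = 784
Repeat rate = 88 / 784 = 0.11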